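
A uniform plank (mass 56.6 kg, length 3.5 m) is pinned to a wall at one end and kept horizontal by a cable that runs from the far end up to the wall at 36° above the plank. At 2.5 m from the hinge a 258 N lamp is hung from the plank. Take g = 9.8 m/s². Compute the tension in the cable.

T ≈ 785 N

Take torques about the hinge: T sin 36° · 3.5 = 56.6×9.8×1.75 + 258×2.5 = 1615.7 N·m.
So T = 1615.7 / (0.5878 × 3.5) = 785.36 N.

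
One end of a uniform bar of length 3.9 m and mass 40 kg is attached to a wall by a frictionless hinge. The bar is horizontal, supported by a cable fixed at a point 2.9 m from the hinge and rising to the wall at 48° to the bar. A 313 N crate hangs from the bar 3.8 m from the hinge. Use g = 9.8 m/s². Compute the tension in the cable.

Take torques about the hinge: T sin 48° · 2.9 = 40×9.8×1.95 + 313×3.8 = 1953.8 N·m.
So T = 1953.8 / (0.7431 × 2.9) = 906.59 N.

T ≈ 907 N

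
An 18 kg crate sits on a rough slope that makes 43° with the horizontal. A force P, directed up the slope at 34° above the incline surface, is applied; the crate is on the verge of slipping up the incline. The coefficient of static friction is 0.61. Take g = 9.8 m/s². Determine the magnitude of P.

P ≈ 170 N

On the verge of sliding up the incline, friction equals μN and acts down the slope.
Perpendicular: N + P sin 34° = W cos 43° = 129 N.
Along incline: P cos 34° = W sin 43° + μN  with W sin 43° = 120.3 N.
Solving the pair for P and N: P = 170.1 N, N = 33.91 N (and f = μN = 20.69 N).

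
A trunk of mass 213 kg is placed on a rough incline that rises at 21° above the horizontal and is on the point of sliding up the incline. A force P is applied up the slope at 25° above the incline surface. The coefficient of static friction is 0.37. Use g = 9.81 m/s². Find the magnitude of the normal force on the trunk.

N ≈ 1370 N

On the verge of sliding up the incline, friction equals μN and acts down the slope.
Perpendicular: N + P sin 25° = W cos 21° = 1951 N.
Along incline: P cos 25° = W sin 21° + μN  with W sin 21° = 748.8 N.
Solving the pair for P and N: P = 1384 N, N = 1366 N (and f = μN = 505.4 N).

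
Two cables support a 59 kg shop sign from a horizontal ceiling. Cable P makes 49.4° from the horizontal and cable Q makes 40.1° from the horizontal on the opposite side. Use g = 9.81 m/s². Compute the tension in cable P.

Weight W = 59 × 9.81 = 578.8 N acts straight down.
Horizontal: T_P cos 49.4° = T_Q cos 40.1°  →  T_Q = 0.8508 T_P.
Vertical: T_P sin 49.4° + T_Q sin 40.1° = 578.8.
Substituting the horizontal relation into the vertical equation gives 1.307 T_P = 578.8, so T_P = 442.7 N.

T_P ≈ 443 N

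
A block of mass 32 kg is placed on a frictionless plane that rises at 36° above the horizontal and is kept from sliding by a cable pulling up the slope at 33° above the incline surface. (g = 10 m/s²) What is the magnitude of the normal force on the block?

N ≈ 137 N

Take axes along and perpendicular to the incline. Weight components: W sin 36° = 188.1 N down-slope, W cos 36° = 258.9 N into the surface.
Along incline: T cos 33° = W sin 36° → T = 224.3 N.
Perpendicular: N = W cos 36° − T sin 33° = 136.7 N.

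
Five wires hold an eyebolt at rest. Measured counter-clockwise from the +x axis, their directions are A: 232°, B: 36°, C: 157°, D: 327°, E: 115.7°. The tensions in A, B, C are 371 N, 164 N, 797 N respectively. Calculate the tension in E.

T_E ≈ 683 N

Resolve: ΣF_x = 371 cos 232° + 164 cos 36° + 797 cos 157° + T_D cos 327° + T_E cos 115.7° = 0.
        ΣF_y = 371 sin 232° + 164 sin 36° + 797 sin 157° + T_D sin 327° + T_E sin 115.7° = 0.
The known terms sum to (-829.4, 115.5) N, so 0.8387 T_D − 0.4337 T_E = 829.4 and -0.5446 T_D + 0.9011 T_E = -115.5.
Solving simultaneously: T_D = 1342 N, T_E = 683.1 N.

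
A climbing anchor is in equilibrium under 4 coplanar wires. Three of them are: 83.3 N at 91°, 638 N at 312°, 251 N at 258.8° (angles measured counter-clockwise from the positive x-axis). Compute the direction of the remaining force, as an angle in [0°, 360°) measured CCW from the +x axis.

Sum the known components: ΣF_x = 376.7 N, ΣF_y = -637.1 N.
For equilibrium the remaining force must supply (−ΣF_x, −ΣF_y) = (-376.7, 637.1) N.
Magnitude = √((-376.7)² + (637.1)²) = 740.1 N; direction = atan2(637.1, -376.7) = 120.6°.

θ ≈ 121°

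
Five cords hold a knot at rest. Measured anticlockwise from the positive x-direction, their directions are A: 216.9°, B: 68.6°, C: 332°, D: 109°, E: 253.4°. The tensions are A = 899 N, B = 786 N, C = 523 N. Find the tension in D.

T_D ≈ 75.1 N

Resolve: ΣF_x = 899 cos 216.9° + 786 cos 68.6° + 523 cos 332° + T_D cos 109° + T_E cos 253.4° = 0.
        ΣF_y = 899 sin 216.9° + 786 sin 68.6° + 523 sin 332° + T_D sin 109° + T_E sin 253.4° = 0.
The known terms sum to (29.66, -53.5) N, so -0.3256 T_D − 0.2857 T_E = -29.66 and 0.9455 T_D − 0.9583 T_E = 53.5.
Solving simultaneously: T_D = 75.08 N, T_E = 18.25 N.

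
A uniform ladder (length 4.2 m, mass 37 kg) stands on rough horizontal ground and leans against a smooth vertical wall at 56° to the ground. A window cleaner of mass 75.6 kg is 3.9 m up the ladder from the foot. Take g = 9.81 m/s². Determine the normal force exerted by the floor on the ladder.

ΣF_y = 0: N_floor = 37×9.81 + 75.6×9.81 = 1104.6 N.

N_floor ≈ 1100 N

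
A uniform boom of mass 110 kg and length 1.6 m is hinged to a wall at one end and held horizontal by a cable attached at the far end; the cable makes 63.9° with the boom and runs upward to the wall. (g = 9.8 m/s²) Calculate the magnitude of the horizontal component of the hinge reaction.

H_x ≈ 264 N

Take torques about the hinge: T sin 63.9° · 1.6 = 110×9.8×0.8 = 862.4 N·m.
So T = 862.4 / (0.8980 × 1.6) = 600.2 N.
ΣF_x = 0: H_x = T cos 63.9° = 264.05 N.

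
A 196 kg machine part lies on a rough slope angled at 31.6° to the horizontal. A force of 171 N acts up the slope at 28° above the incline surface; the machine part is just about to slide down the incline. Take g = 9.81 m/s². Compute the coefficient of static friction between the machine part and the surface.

μ ≈ 0.550

On the verge of sliding down the incline, friction is at its maximum μN and acts up the slope.
Perpendicular to incline: N = W cos 31.6° − P sin 28° = 1638 − 80.28 = 1557 N.
Along incline: P cos 28° + μN = W sin 31.6° → μ = (W sin 31.6° − P cos 28°) / N = 0.55.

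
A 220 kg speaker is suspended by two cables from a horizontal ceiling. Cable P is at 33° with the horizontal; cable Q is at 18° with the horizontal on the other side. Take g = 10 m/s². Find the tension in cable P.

Weight W = 220 × 10 = 2200 N acts straight down.
Horizontal: T_P cos 33° = T_Q cos 18°  →  T_Q = 0.8818 T_P.
Vertical: T_P sin 33° + T_Q sin 18° = 2200.
Substituting the horizontal relation into the vertical equation gives 0.8171 T_P = 2200, so T_P = 2692 N.

T_P ≈ 2690 N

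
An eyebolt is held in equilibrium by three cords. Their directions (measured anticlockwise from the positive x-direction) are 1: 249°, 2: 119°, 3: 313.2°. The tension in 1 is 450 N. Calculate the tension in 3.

Resolve: ΣF_x = 450 cos 249° + T_2 cos 119° + T_3 cos 313.2° = 0.
        ΣF_y = 450 sin 249° + T_2 sin 119° + T_3 sin 313.2° = 0.
The known terms sum to (-161.3, -420.1) N, so -0.4848 T_2 + 0.6845 T_3 = 161.3 and 0.8746 T_2 − 0.7290 T_3 = 420.1.
Solving simultaneously: T_2 = 1652 N, T_3 = 1405 N.

T_3 ≈ 1410 N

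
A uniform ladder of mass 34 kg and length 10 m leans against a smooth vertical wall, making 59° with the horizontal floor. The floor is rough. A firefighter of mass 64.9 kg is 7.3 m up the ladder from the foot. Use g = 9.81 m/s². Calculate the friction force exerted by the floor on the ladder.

Torques about the foot: N_wall · 10 sin 59° = 34×9.81×5 cos 59° + 64.9×9.81×7.3 cos 59° → N_wall = 379.47 N.
ΣF_x = 0: f_floor = N_wall = 379.47 N.

f ≈ 379 N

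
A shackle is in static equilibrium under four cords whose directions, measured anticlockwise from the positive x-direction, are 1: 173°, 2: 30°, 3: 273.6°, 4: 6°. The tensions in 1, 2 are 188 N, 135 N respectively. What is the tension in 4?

Resolve: ΣF_x = 188 cos 173° + 135 cos 30° + T_3 cos 273.6° + T_4 cos 6° = 0.
        ΣF_y = 188 sin 173° + 135 sin 30° + T_3 sin 273.6° + T_4 sin 6° = 0.
The known terms sum to (-69.69, 90.41) N, so 0.0628 T_3 + 0.9945 T_4 = 69.69 and -0.9980 T_3 + 0.1045 T_4 = -90.41.
Solving simultaneously: T_3 = 97.29 N, T_4 = 63.93 N.

T_4 ≈ 63.9 N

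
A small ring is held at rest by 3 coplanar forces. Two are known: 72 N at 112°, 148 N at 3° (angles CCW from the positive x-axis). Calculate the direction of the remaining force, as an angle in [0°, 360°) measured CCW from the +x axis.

θ ≈ 212°

Sum the known components: ΣF_x = 120.8 N, ΣF_y = 74.5 N.
For equilibrium the remaining force must supply (−ΣF_x, −ΣF_y) = (-120.8, -74.5) N.
Magnitude = √((-120.8)² + (-74.5)²) = 141.9 N; direction = atan2(-74.5, -120.8) = 211.7°.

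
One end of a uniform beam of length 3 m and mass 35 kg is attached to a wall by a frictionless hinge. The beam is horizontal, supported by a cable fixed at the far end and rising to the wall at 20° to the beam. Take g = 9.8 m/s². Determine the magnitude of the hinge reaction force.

Take torques about the hinge: T sin 20° · 3 = 35×9.8×1.5 = 514.5 N·m.
So T = 514.5 / (0.3420 × 3) = 501.43 N.
ΣF_x = 0: H_x = T cos 20° = 471.19 N.
ΣF_y = 0: H_y = (35×9.8) − T sin 20° = 343 − 171.5 = 171.5 N.
|H| = √(H_x² + H_y²) = √((471.19)² + (171.5)²) = 501.43 N.

|H| ≈ 501 N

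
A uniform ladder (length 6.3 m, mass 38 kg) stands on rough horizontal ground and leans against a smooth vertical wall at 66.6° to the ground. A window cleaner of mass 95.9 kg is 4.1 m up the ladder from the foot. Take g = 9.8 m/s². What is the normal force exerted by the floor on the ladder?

N_floor ≈ 1310 N

ΣF_y = 0: N_floor = 38×9.8 + 95.9×9.8 = 1312.2 N.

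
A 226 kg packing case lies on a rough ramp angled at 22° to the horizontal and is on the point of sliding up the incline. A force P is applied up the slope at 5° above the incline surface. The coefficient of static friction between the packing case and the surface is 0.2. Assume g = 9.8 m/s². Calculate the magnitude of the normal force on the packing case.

N ≈ 1950 N

On the verge of sliding up the incline, friction equals μN and acts down the slope.
Perpendicular: N + P sin 5° = W cos 22° = 2054 N.
Along incline: P cos 5° = W sin 22° + μN  with W sin 22° = 829.7 N.
Solving the pair for P and N: P = 1224 N, N = 1947 N (and f = μN = 389.4 N).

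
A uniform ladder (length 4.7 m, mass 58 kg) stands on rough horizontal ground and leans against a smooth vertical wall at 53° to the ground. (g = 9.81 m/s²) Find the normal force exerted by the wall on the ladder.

Torques about the foot: N_wall · 4.7 sin 53° = 58×9.81×2.35 cos 53° → N_wall = 214.38 N.

N_wall ≈ 214 N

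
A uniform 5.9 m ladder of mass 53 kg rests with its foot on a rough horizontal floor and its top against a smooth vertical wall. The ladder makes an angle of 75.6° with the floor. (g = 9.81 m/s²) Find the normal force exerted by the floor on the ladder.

N_floor ≈ 520 N

ΣF_y = 0: N_floor = 53×9.81 = 519.93 N.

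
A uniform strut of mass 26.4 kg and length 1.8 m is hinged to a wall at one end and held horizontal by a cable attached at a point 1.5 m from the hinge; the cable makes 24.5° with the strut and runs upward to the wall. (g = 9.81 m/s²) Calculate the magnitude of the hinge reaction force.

|H| ≈ 356 N

Take torques about the hinge: T sin 24.5° · 1.5 = 26.4×9.81×0.9 = 233.09 N·m.
So T = 233.09 / (0.4147 × 1.5) = 374.71 N.
ΣF_x = 0: H_x = T cos 24.5° = 340.97 N.
ΣF_y = 0: H_y = (26.4×9.81) − T sin 24.5° = 258.98 − 155.39 = 103.59 N.
|H| = √(H_x² + H_y²) = √((340.97)² + (103.59)²) = 356.36 N.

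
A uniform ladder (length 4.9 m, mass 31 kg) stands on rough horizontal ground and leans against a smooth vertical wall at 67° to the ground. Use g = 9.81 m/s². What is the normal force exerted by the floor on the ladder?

N_floor ≈ 304 N

ΣF_y = 0: N_floor = 31×9.81 = 304.11 N.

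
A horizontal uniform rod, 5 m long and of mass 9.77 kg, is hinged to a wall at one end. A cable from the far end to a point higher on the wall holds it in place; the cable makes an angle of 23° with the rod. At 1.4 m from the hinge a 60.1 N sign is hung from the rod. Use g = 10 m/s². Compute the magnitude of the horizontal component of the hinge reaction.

Take torques about the hinge: T sin 23° · 5 = 9.77×10×2.5 + 60.1×1.4 = 328.39 N·m.
So T = 328.39 / (0.3907 × 5) = 168.09 N.
ΣF_x = 0: H_x = T cos 23° = 154.73 N.

H_x ≈ 155 N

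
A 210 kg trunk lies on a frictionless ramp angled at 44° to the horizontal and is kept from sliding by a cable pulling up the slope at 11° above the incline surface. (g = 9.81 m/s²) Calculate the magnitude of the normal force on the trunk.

N ≈ 1200 N

Take axes along and perpendicular to the incline. Weight components: W sin 44° = 1431 N down-slope, W cos 44° = 1482 N into the surface.
Along incline: T cos 11° = W sin 44° → T = 1458 N.
Perpendicular: N = W cos 44° − T sin 11° = 1204 N.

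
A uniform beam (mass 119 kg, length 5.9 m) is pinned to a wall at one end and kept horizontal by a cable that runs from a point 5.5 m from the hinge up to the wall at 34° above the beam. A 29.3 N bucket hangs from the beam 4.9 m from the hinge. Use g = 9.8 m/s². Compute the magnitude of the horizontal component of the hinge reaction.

H_x ≈ 966 N

Take torques about the hinge: T sin 34° · 5.5 = 119×9.8×2.95 + 29.3×4.9 = 3583.9 N·m.
So T = 3583.9 / (0.5592 × 5.5) = 1165.3 N.
ΣF_x = 0: H_x = T cos 34° = 966.05 N.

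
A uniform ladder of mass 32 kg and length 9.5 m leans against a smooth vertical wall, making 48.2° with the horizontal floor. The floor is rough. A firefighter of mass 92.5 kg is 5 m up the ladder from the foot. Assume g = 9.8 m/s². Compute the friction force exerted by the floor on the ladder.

f ≈ 567 N

Torques about the foot: N_wall · 9.5 sin 48.2° = 32×9.8×4.75 cos 48.2° + 92.5×9.8×5 cos 48.2° → N_wall = 566.78 N.
ΣF_x = 0: f_floor = N_wall = 566.78 N.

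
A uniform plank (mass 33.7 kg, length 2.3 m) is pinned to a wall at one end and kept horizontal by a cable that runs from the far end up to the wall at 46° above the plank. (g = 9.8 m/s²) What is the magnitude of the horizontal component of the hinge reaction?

H_x ≈ 159 N

Take torques about the hinge: T sin 46° · 2.3 = 33.7×9.8×1.15 = 379.8 N·m.
So T = 379.8 / (0.7193 × 2.3) = 229.56 N.
ΣF_x = 0: H_x = T cos 46° = 159.46 N.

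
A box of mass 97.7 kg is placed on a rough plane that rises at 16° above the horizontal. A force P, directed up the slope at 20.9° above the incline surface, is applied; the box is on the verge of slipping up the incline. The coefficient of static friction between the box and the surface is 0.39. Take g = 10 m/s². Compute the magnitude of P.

P ≈ 592 N

On the verge of sliding up the incline, friction equals μN and acts down the slope.
Perpendicular: N + P sin 20.9° = W cos 16° = 939.2 N.
Along incline: P cos 20.9° = W sin 16° + μN  with W sin 16° = 269.3 N.
Solving the pair for P and N: P = 592.1 N, N = 727.9 N (and f = μN = 283.9 N).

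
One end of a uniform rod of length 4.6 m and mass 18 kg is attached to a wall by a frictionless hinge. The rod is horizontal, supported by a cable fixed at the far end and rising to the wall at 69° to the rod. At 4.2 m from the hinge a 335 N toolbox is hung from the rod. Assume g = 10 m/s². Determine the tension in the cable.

Take torques about the hinge: T sin 69° · 4.6 = 18×10×2.3 + 335×4.2 = 1821 N·m.
So T = 1821 / (0.9336 × 4.6) = 424.03 N.

T ≈ 424 N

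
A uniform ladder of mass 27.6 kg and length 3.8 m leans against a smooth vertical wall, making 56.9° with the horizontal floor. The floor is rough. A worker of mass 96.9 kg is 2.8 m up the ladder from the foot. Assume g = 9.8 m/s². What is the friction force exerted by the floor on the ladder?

f ≈ 544 N

Torques about the foot: N_wall · 3.8 sin 56.9° = 27.6×9.8×1.9 cos 56.9° + 96.9×9.8×2.8 cos 56.9° → N_wall = 544.3 N.
ΣF_x = 0: f_floor = N_wall = 544.3 N.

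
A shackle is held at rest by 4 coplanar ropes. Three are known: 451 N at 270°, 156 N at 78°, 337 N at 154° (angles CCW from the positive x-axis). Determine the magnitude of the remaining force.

Sum the known components: ΣF_x = -270.5 N, ΣF_y = -150.7 N.
For equilibrium the remaining force must supply (−ΣF_x, −ΣF_y) = (270.5, 150.7) N.
Magnitude = √((270.5)² + (150.7)²) = 309.6 N; direction = atan2(150.7, 270.5) = 29.1°.

F ≈ 310 N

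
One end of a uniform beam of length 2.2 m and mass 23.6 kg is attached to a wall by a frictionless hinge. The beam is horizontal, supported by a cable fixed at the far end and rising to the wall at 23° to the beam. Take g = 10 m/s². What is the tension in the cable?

Take torques about the hinge: T sin 23° · 2.2 = 23.6×10×1.1 = 259.6 N·m.
So T = 259.6 / (0.3907 × 2.2) = 302 N.

T ≈ 302 N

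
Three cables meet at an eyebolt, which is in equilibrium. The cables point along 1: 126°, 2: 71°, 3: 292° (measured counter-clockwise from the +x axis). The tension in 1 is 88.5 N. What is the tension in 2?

Resolve: ΣF_x = 88.5 cos 126° + T_2 cos 71° + T_3 cos 292° = 0.
        ΣF_y = 88.5 sin 126° + T_2 sin 71° + T_3 sin 292° = 0.
The known terms sum to (-52.02, 71.6) N, so 0.3256 T_2 + 0.3746 T_3 = 52.02 and 0.9455 T_2 − 0.9272 T_3 = -71.6.
Solving simultaneously: T_2 = 32.63 N, T_3 = 110.5 N.

T_2 ≈ 32.6 N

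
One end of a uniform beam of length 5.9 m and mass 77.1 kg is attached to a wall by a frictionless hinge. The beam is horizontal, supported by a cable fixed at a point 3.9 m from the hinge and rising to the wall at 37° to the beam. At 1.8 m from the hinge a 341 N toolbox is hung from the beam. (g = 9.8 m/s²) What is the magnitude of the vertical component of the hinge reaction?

Take torques about the hinge: T sin 37° · 3.9 = 77.1×9.8×2.95 + 341×1.8 = 2842.8 N·m.
So T = 2842.8 / (0.6018 × 3.9) = 1211.2 N.
ΣF_y = 0: H_y = (77.1×9.8 + 341) − T sin 37° = 1096.6 − 728.91 = 367.67 N.

|H_y| ≈ 368 N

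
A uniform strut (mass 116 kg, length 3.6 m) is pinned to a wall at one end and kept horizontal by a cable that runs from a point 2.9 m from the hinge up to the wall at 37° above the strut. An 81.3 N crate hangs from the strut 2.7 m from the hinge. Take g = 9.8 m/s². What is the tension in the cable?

Take torques about the hinge: T sin 37° · 2.9 = 116×9.8×1.8 + 81.3×2.7 = 2265.8 N·m.
So T = 2265.8 / (0.6018 × 2.9) = 1298.2 N.

T ≈ 1300 N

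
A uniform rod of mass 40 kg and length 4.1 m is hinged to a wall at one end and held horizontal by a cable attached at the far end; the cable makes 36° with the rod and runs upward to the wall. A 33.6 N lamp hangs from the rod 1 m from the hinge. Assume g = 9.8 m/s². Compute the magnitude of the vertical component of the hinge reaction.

|H_y| ≈ 221 N

Take torques about the hinge: T sin 36° · 4.1 = 40×9.8×2.05 + 33.6×1 = 837.2 N·m.
So T = 837.2 / (0.5878 × 4.1) = 347.4 N.
ΣF_y = 0: H_y = (40×9.8 + 33.6) − T sin 36° = 425.6 − 204.2 = 221.4 N.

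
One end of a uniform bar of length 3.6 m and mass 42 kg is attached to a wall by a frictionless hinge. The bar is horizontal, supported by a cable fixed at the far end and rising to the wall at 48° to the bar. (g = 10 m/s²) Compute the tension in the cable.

Take torques about the hinge: T sin 48° · 3.6 = 42×10×1.8 = 756 N·m.
So T = 756 / (0.7431 × 3.6) = 282.58 N.

T ≈ 283 N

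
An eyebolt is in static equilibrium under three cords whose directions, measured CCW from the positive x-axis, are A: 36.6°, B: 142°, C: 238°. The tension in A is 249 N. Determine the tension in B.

T_B ≈ 91.4 N

Resolve: ΣF_x = 249 cos 36.6° + T_B cos 142° + T_C cos 238° = 0.
        ΣF_y = 249 sin 36.6° + T_B sin 142° + T_C sin 238° = 0.
The known terms sum to (199.9, 148.5) N, so -0.7880 T_B − 0.5299 T_C = -199.9 and 0.6157 T_B − 0.8480 T_C = -148.5.
Solving simultaneously: T_B = 91.35 N, T_C = 241.4 N.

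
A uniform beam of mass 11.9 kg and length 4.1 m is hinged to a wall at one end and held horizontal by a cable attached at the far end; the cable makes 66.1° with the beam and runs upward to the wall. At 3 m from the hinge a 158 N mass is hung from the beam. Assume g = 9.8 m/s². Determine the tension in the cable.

Take torques about the hinge: T sin 66.1° · 4.1 = 11.9×9.8×2.05 + 158×3 = 713.07 N·m.
So T = 713.07 / (0.9143 × 4.1) = 190.23 N.

T ≈ 190 N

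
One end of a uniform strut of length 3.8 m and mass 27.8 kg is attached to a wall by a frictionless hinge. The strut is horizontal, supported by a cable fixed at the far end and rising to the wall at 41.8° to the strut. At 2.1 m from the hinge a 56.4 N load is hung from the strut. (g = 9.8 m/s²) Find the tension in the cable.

Take torques about the hinge: T sin 41.8° · 3.8 = 27.8×9.8×1.9 + 56.4×2.1 = 636.08 N·m.
So T = 636.08 / (0.6665 × 3.8) = 251.13 N.

T ≈ 251 N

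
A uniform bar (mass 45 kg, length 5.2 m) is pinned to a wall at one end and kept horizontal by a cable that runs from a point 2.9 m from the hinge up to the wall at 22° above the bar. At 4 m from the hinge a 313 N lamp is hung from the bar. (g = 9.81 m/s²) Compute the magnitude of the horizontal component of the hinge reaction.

Take torques about the hinge: T sin 22° · 2.9 = 45×9.81×2.6 + 313×4 = 2399.8 N·m.
So T = 2399.8 / (0.3746 × 2.9) = 2209 N.
ΣF_x = 0: H_x = T cos 22° = 2048.2 N.

H_x ≈ 2050 N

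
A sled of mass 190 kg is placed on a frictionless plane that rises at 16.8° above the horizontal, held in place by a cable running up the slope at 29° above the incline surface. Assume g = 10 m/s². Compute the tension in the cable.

Take axes along and perpendicular to the incline. Weight components: W sin 16.8° = 549.2 N down-slope, W cos 16.8° = 1819 N into the surface.
Along incline: T cos 29° = W sin 16.8° → T = 627.9 N.
Perpendicular: N = W cos 16.8° − T sin 29° = 1515 N.

T ≈ 628 N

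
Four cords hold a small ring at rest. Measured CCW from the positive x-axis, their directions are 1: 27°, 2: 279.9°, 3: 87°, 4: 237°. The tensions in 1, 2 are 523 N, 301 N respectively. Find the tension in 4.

Resolve: ΣF_x = 523 cos 27° + 301 cos 279.9° + T_3 cos 87° + T_4 cos 237° = 0.
        ΣF_y = 523 sin 27° + 301 sin 279.9° + T_3 sin 87° + T_4 sin 237° = 0.
The known terms sum to (517.7, -59.08) N, so 0.0523 T_3 − 0.5446 T_4 = -517.7 and 0.9986 T_3 − 0.8387 T_4 = 59.08.
Solving simultaneously: T_3 = 932.8 N, T_4 = 1040 N.

T_4 ≈ 1040 N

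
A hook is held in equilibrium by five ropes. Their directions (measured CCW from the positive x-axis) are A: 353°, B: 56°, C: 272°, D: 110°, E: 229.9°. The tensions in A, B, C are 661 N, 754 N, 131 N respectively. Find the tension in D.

Resolve: ΣF_x = 661 cos 353° + 754 cos 56° + 131 cos 272° + T_D cos 110° + T_E cos 229.9° = 0.
        ΣF_y = 661 sin 353° + 754 sin 56° + 131 sin 272° + T_D sin 110° + T_E sin 229.9° = 0.
The known terms sum to (1082, 413.6) N, so -0.3420 T_D − 0.6441 T_E = -1082 and 0.9397 T_D − 0.7649 T_E = -413.6.
Solving simultaneously: T_D = 647.6 N, T_E = 1336 N.

T_D ≈ 648 N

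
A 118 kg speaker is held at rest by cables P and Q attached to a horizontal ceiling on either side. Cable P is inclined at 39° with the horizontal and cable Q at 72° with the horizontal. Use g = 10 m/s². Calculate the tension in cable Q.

Weight W = 118 × 10 = 1180 N acts straight down.
Horizontal: T_P cos 39° = T_Q cos 72°  →  T_P = 0.3976 T_Q.
Vertical: T_P sin 39° + T_Q sin 72° = 1180.
Substituting the horizontal relation into the vertical equation gives 1.201 T_Q = 1180, so T_Q = 982.3 N.

T_Q ≈ 982 N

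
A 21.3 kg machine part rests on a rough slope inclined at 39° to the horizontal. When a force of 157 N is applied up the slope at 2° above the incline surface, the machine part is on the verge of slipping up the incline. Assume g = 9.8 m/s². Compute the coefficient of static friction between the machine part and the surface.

μ ≈ 0.163

On the verge of sliding up the incline, friction is at its maximum μN and acts down the slope.
Perpendicular to incline: N = W cos 39° − P sin 2° = 162.2 − 5.479 = 156.7 N.
Along incline: P cos 2° − μN = W sin 39° → μ = −(W sin 39° − P cos 2°) / N = 0.1629.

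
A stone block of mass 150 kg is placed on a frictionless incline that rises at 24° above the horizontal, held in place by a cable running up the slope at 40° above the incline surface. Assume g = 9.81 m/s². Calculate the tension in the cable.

T ≈ 781 N

Take axes along and perpendicular to the incline. Weight components: W sin 24° = 598.5 N down-slope, W cos 24° = 1344 N into the surface.
Along incline: T cos 40° = W sin 24° → T = 781.3 N.
Perpendicular: N = W cos 24° − T sin 40° = 842.1 N.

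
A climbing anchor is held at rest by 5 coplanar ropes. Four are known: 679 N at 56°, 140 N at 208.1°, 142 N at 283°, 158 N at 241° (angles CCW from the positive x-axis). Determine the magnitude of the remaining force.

F ≈ 306 N

Sum the known components: ΣF_x = 211.5 N, ΣF_y = 220.4 N.
For equilibrium the remaining force must supply (−ΣF_x, −ΣF_y) = (-211.5, -220.4) N.
Magnitude = √((-211.5)² + (-220.4)²) = 305.5 N; direction = atan2(-220.4, -211.5) = 226.2°.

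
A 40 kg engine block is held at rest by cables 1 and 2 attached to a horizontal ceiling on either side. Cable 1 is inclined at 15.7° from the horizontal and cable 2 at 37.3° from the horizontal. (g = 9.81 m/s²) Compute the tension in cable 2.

Weight W = 40 × 9.81 = 392.4 N acts straight down.
Horizontal: T_1 cos 15.7° = T_2 cos 37.3°  →  T_1 = 0.8263 T_2.
Vertical: T_1 sin 15.7° + T_2 sin 37.3° = 392.4.
Substituting the horizontal relation into the vertical equation gives 0.8296 T_2 = 392.4, so T_2 = 473 N.

T_2 ≈ 473 N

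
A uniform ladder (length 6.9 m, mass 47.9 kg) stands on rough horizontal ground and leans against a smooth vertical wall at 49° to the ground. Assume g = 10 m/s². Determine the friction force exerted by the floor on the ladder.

f ≈ 208 N

Torques about the foot: N_wall · 6.9 sin 49° = 47.9×10×3.45 cos 49° → N_wall = 208.19 N.
ΣF_x = 0: f_floor = N_wall = 208.19 N.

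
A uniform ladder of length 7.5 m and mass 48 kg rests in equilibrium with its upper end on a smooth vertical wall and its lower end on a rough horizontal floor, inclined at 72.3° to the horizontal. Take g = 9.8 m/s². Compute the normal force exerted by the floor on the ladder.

N_floor ≈ 470 N

ΣF_y = 0: N_floor = 48×9.8 = 470.4 N.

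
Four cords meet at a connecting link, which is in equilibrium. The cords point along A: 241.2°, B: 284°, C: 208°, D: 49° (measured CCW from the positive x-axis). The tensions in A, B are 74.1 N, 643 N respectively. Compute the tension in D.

T_D ≈ 1850 N

Resolve: ΣF_x = 74.1 cos 241.2° + 643 cos 284° + T_C cos 208° + T_D cos 49° = 0.
        ΣF_y = 74.1 sin 241.2° + 643 sin 284° + T_C sin 208° + T_D sin 49° = 0.
The known terms sum to (119.9, -688.8) N, so -0.8829 T_C + 0.6561 T_D = -119.9 and -0.4695 T_C + 0.7547 T_D = 688.8.
Solving simultaneously: T_C = 1513 N, T_D = 1854 N.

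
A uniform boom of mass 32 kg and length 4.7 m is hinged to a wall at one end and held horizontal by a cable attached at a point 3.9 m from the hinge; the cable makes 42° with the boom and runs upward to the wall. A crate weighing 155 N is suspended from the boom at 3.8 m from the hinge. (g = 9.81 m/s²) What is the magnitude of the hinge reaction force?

Take torques about the hinge: T sin 42° · 3.9 = 32×9.81×2.35 + 155×3.8 = 1326.7 N·m.
So T = 1326.7 / (0.6691 × 3.9) = 508.39 N.
ΣF_x = 0: H_x = T cos 42° = 377.81 N.
ΣF_y = 0: H_y = (32×9.81 + 155) − T sin 42° = 468.92 − 340.18 = 128.74 N.
|H| = √(H_x² + H_y²) = √((377.81)² + (128.74)²) = 399.14 N.

|H| ≈ 399 N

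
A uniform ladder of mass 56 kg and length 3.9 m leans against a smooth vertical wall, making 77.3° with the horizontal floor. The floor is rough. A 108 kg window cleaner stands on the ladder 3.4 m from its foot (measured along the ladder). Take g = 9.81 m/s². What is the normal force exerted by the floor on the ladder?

ΣF_y = 0: N_floor = 56×9.81 + 108×9.81 = 1608.8 N.

N_floor ≈ 1610 N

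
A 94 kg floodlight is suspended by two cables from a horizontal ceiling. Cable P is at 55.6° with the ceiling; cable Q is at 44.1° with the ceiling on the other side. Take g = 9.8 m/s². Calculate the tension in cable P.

T_P ≈ 671 N

Weight W = 94 × 9.8 = 921.2 N acts straight down.
Horizontal: T_P cos 55.6° = T_Q cos 44.1°  →  T_Q = 0.7867 T_P.
Vertical: T_P sin 55.6° + T_Q sin 44.1° = 921.2.
Substituting the horizontal relation into the vertical equation gives 1.373 T_P = 921.2, so T_P = 671.1 N.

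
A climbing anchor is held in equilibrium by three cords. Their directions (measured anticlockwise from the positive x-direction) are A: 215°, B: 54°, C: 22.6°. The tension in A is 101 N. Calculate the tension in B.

T_B ≈ 41.6 N

Resolve: ΣF_x = 101 cos 215° + T_B cos 54° + T_C cos 22.6° = 0.
        ΣF_y = 101 sin 215° + T_B sin 54° + T_C sin 22.6° = 0.
The known terms sum to (-82.73, -57.93) N, so 0.5878 T_B + 0.9232 T_C = 82.73 and 0.8090 T_B + 0.3843 T_C = 57.93.
Solving simultaneously: T_B = 41.63 N, T_C = 63.11 N.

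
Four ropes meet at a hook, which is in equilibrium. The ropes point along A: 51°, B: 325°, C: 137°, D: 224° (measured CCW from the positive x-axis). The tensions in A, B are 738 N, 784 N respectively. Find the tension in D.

T_D ≈ 846 N

Resolve: ΣF_x = 738 cos 51° + 784 cos 325° + T_C cos 137° + T_D cos 224° = 0.
        ΣF_y = 738 sin 51° + 784 sin 325° + T_C sin 137° + T_D sin 224° = 0.
The known terms sum to (1107, 123.8) N, so -0.7314 T_C − 0.7193 T_D = -1107 and 0.6820 T_C − 0.6947 T_D = -123.8.
Solving simultaneously: T_C = 680.6 N, T_D = 846.5 N.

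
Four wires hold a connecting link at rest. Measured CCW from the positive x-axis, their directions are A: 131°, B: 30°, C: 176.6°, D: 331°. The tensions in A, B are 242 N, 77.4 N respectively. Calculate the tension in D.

T_D ≈ 499 N

Resolve: ΣF_x = 242 cos 131° + 77.4 cos 30° + T_C cos 176.6° + T_D cos 331° = 0.
        ΣF_y = 242 sin 131° + 77.4 sin 30° + T_C sin 176.6° + T_D sin 331° = 0.
The known terms sum to (-91.74, 221.3) N, so -0.9982 T_C + 0.8746 T_D = 91.74 and 0.0593 T_C − 0.4848 T_D = -221.3.
Solving simultaneously: T_C = 345.1 N, T_D = 498.8 N.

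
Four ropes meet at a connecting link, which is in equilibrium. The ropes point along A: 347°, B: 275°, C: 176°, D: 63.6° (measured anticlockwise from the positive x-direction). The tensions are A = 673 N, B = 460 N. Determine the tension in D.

T_D ≈ 605 N

Resolve: ΣF_x = 673 cos 347° + 460 cos 275° + T_C cos 176° + T_D cos 63.6° = 0.
        ΣF_y = 673 sin 347° + 460 sin 275° + T_C sin 176° + T_D sin 63.6° = 0.
The known terms sum to (695.8, -609.6) N, so -0.9976 T_C + 0.4446 T_D = -695.8 and 0.0698 T_C + 0.8957 T_D = 609.6.
Solving simultaneously: T_C = 967.3 N, T_D = 605.3 N.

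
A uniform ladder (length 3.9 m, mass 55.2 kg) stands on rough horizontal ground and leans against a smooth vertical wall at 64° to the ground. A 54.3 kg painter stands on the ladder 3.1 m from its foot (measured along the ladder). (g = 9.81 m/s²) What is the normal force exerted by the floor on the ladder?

ΣF_y = 0: N_floor = 55.2×9.81 + 54.3×9.81 = 1074.2 N.

N_floor ≈ 1070 N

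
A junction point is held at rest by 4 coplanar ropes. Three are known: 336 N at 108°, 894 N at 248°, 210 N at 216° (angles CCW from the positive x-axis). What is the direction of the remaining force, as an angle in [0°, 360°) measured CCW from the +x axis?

Sum the known components: ΣF_x = -608.6 N, ΣF_y = -632.8 N.
For equilibrium the remaining force must supply (−ΣF_x, −ΣF_y) = (608.6, 632.8) N.
Magnitude = √((608.6)² + (632.8)²) = 878 N; direction = atan2(632.8, 608.6) = 46.1°.

θ ≈ 46.1°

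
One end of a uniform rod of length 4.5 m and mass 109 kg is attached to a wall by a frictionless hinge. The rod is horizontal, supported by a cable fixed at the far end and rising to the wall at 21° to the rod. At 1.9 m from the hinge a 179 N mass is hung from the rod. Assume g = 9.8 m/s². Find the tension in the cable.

Take torques about the hinge: T sin 21° · 4.5 = 109×9.8×2.25 + 179×1.9 = 2743.6 N·m.
So T = 2743.6 / (0.3584 × 4.5) = 1701.3 N.

T ≈ 1700 N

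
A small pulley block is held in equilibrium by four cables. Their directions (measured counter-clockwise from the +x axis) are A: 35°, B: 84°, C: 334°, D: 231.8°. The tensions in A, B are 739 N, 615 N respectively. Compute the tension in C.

Resolve: ΣF_x = 739 cos 35° + 615 cos 84° + T_C cos 334° + T_D cos 231.8° = 0.
        ΣF_y = 739 sin 35° + 615 sin 84° + T_C sin 334° + T_D sin 231.8° = 0.
The known terms sum to (669.6, 1036) N, so 0.8988 T_C − 0.6184 T_D = -669.6 and -0.4384 T_C − 0.7859 T_D = -1036.
Solving simultaneously: T_C = 116.8 N, T_D = 1253 N.

T_C ≈ 117 N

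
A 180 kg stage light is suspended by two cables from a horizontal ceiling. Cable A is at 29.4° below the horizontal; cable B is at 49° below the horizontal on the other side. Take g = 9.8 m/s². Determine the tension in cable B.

T_B ≈ 1570 N

Weight W = 180 × 9.8 = 1764 N acts straight down.
Horizontal: T_A cos 29.4° = T_B cos 49°  →  T_A = 0.753 T_B.
Vertical: T_A sin 29.4° + T_B sin 49° = 1764.
Substituting the horizontal relation into the vertical equation gives 1.124 T_B = 1764, so T_B = 1569 N.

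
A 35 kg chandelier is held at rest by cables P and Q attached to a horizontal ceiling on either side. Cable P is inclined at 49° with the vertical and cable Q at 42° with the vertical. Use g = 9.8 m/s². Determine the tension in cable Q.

Angles from the horizontal: cable P is 90° − 49° = 41°, cable Q is 90° − 42° = 48°.
Weight W = 35 × 9.8 = 343 N acts straight down.
Horizontal: T_P cos 41° = T_Q cos 48°  →  T_P = 0.8866 T_Q.
Vertical: T_P sin 41° + T_Q sin 48° = 343.
Substituting the horizontal relation into the vertical equation gives 1.325 T_Q = 343, so T_Q = 258.9 N.

T_Q ≈ 259 N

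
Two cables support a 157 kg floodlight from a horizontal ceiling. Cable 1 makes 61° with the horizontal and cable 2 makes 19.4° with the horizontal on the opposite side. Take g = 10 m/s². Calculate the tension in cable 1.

Weight W = 157 × 10 = 1570 N acts straight down.
Horizontal: T_1 cos 61° = T_2 cos 19.4°  →  T_2 = 0.514 T_1.
Vertical: T_1 sin 61° + T_2 sin 19.4° = 1570.
Substituting the horizontal relation into the vertical equation gives 1.045 T_1 = 1570, so T_1 = 1502 N.

T_1 ≈ 1500 N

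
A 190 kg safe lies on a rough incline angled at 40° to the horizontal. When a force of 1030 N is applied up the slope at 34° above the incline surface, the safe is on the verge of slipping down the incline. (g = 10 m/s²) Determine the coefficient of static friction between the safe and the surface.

μ ≈ 0.418

On the verge of sliding down the incline, friction is at its maximum μN and acts up the slope.
Perpendicular to incline: N = W cos 40° − P sin 34° = 1455 − 576 = 879.5 N.
Along incline: P cos 34° + μN = W sin 40° → μ = (W sin 40° − P cos 34°) / N = 0.4177.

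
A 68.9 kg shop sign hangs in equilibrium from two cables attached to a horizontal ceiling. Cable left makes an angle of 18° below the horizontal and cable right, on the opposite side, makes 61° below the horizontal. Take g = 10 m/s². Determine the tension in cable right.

T_right ≈ 668 N

Weight W = 68.9 × 10 = 689 N acts straight down.
Horizontal: T_left cos 18° = T_right cos 61°  →  T_left = 0.5098 T_right.
Vertical: T_left sin 18° + T_right sin 61° = 689.
Substituting the horizontal relation into the vertical equation gives 1.032 T_right = 689, so T_right = 667.5 N.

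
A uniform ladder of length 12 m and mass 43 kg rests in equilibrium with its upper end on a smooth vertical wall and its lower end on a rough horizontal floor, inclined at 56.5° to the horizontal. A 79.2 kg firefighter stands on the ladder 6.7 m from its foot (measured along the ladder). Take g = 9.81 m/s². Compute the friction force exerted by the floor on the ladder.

f ≈ 427 N

Torques about the foot: N_wall · 12 sin 56.5° = 43×9.81×6 cos 56.5° + 79.2×9.81×6.7 cos 56.5° → N_wall = 426.73 N.
ΣF_x = 0: f_floor = N_wall = 426.73 N.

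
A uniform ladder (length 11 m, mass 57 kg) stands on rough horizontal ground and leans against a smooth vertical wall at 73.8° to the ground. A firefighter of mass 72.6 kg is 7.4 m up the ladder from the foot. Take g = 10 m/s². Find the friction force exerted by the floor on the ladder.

Torques about the foot: N_wall · 11 sin 73.8° = 57×10×5.5 cos 73.8° + 72.6×10×7.4 cos 73.8° → N_wall = 224.69 N.
ΣF_x = 0: f_floor = N_wall = 224.69 N.

f ≈ 225 N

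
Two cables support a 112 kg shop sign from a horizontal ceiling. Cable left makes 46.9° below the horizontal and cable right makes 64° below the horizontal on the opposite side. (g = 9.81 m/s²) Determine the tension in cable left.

Weight W = 112 × 9.81 = 1099 N acts straight down.
Horizontal: T_left cos 46.9° = T_right cos 64°  →  T_right = 1.559 T_left.
Vertical: T_left sin 46.9° + T_right sin 64° = 1099.
Substituting the horizontal relation into the vertical equation gives 2.131 T_left = 1099, so T_left = 515.6 N.

T_left ≈ 516 N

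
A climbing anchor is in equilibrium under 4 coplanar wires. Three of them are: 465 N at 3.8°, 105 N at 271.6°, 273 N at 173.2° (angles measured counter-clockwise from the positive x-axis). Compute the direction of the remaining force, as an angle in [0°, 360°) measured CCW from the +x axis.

Sum the known components: ΣF_x = 195.8 N, ΣF_y = -41.82 N.
For equilibrium the remaining force must supply (−ΣF_x, −ΣF_y) = (-195.8, 41.82) N.
Magnitude = √((-195.8)² + (41.82)²) = 200.2 N; direction = atan2(41.82, -195.8) = 167.9°.

θ ≈ 168°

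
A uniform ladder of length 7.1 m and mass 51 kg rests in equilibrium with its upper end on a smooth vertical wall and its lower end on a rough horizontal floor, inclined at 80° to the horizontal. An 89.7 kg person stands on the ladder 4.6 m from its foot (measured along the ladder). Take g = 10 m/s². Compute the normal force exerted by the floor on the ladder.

ΣF_y = 0: N_floor = 51×10 + 89.7×10 = 1407 N.

N_floor ≈ 1410 N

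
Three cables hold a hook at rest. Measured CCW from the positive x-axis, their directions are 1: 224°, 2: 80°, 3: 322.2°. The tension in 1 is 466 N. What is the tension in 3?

T_3 ≈ 310 N

Resolve: ΣF_x = 466 cos 224° + T_2 cos 80° + T_3 cos 322.2° = 0.
        ΣF_y = 466 sin 224° + T_2 sin 80° + T_3 sin 322.2° = 0.
The known terms sum to (-335.2, -323.7) N, so 0.1736 T_2 + 0.7902 T_3 = 335.2 and 0.9848 T_2 − 0.6129 T_3 = 323.7.
Solving simultaneously: T_2 = 521.4 N, T_3 = 309.6 N.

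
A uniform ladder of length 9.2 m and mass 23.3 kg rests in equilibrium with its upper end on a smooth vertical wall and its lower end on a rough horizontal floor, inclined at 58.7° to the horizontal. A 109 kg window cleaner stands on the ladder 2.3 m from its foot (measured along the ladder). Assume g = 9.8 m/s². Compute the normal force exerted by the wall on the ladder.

Torques about the foot: N_wall · 9.2 sin 58.7° = 23.3×9.8×4.6 cos 58.7° + 109×9.8×2.3 cos 58.7° → N_wall = 231.79 N.

N_wall ≈ 232 N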